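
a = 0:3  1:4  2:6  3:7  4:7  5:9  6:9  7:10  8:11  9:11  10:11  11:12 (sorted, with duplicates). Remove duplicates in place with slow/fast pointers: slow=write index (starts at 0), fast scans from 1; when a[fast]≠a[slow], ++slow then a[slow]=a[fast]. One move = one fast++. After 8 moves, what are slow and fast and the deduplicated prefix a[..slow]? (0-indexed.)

slow=6, fast=9, prefix=[3, 4, 6, 7, 9, 10, 11]

(s=0,f=1) a[fast]=4≠a[slow]=3 write a[1]=4 → slow++,fast++
(s=1,f=2) a[fast]=6≠a[slow]=4 write a[2]=6 → slow++,fast++
(s=2,f=3) a[fast]=7≠a[slow]=6 write a[3]=7 → slow++,fast++
(s=3,f=4) a[fast]=7=a[slow] dup → fast++
(s=3,f=5) a[fast]=9≠a[slow]=7 write a[4]=9 → slow++,fast++
(s=4,f=6) a[fast]=9=a[slow] dup → fast++
(s=4,f=7) a[fast]=10≠a[slow]=9 write a[5]=10 → slow++,fast++
(s=5,f=8) a[fast]=11≠a[slow]=10 write a[6]=11 → slow++,fast++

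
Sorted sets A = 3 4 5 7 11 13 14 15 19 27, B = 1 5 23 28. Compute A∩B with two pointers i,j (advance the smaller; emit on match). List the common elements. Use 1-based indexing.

intersection = [5]

i=1 j=1: 3>1, j++
i=1 j=2: 3<5, i++
i=2 j=2: 4<5, i++
i=3 j=2: 5==5 emit, i++,j++
i=4 j=3: 7<23, i++
i=5 j=3: 11<23, i++
i=6 j=3: 13<23, i++
i=7 j=3: 14<23, i++
i=8 j=3: 15<23, i++
i=9 j=3: 19<23, i++
i=10 j=3: 27>23, j++
i=10 j=4: 27<28, i++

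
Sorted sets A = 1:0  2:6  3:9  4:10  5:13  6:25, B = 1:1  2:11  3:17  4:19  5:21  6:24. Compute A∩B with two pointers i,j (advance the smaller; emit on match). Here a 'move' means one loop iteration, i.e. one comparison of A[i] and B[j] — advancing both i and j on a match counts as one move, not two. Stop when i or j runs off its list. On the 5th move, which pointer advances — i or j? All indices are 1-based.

i

i=1 j=1: 0<1, i++
i=2 j=1: 6>1, j++
i=2 j=2: 6<11, i++
i=3 j=2: 9<11, i++
i=4 j=2: 10<11, i++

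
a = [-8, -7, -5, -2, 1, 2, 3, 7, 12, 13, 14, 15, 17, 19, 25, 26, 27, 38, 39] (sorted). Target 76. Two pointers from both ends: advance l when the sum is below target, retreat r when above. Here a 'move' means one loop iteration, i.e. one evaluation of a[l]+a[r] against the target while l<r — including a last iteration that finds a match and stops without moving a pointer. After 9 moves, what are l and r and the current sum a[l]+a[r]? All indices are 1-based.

l=10, r=19, sum=52

l=1 r=19: -8+39=31 <76, l++
l=2 r=19: -7+39=32 <76, l++
l=3 r=19: -5+39=34 <76, l++
l=4 r=19: -2+39=37 <76, l++
l=5 r=19: 1+39=40 <76, l++
l=6 r=19: 2+39=41 <76, l++
l=7 r=19: 3+39=42 <76, l++
l=8 r=19: 7+39=46 <76, l++
l=9 r=19: 12+39=51 <76, l++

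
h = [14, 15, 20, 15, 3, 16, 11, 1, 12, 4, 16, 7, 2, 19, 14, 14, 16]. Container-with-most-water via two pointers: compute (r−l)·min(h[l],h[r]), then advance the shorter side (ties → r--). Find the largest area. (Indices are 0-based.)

max area = 225

l=0 r=16: min(14,16)*16=224 best=224 *, l++
l=1 r=16: min(15,16)*15=225 best=225 *, l++
l=2 r=16: min(20,16)*14=224 best=225, r--
l=2 r=15: min(20,14)*13=182 best=225, r--
l=2 r=14: min(20,14)*12=168 best=225, r--
l=2 r=13: min(20,19)*11=209 best=225, r--
l=2 r=12: min(20,2)*10=20 best=225, r--
l=2 r=11: min(20,7)*9=63 best=225, r--
l=2 r=10: min(20,16)*8=128 best=225, r--
l=2 r=9: min(20,4)*7=28 best=225, r--
l=2 r=8: min(20,12)*6=72 best=225, r--
l=2 r=7: min(20,1)*5=5 best=225, r--
l=2 r=6: min(20,11)*4=44 best=225, r--
l=2 r=5: min(20,16)*3=48 best=225, r--
l=2 r=4: min(20,3)*2=6 best=225, r--
l=2 r=3: min(20,15)*1=15 best=225, r--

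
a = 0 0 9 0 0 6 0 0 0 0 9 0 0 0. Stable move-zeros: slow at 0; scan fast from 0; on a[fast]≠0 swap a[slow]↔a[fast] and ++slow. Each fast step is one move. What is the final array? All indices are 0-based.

[9, 6, 9, 0, 0, 0, 0, 0, 0, 0, 0, 0, 0, 0]

(s=0,f=0) a[fast]=0 → fast++
(s=0,f=1) a[fast]=0 → fast++
(s=0,f=2) a[fast]=9≠0 swap→a[0]=9 → slow++,fast++
(s=1,f=3) a[fast]=0 → fast++
(s=1,f=4) a[fast]=0 → fast++
(s=1,f=5) a[fast]=6≠0 swap→a[1]=6 → slow++,fast++
(s=2,f=6) a[fast]=0 → fast++
(s=2,f=7) a[fast]=0 → fast++
(s=2,f=8) a[fast]=0 → fast++
(s=2,f=9) a[fast]=0 → fast++
(s=2,f=10) a[fast]=9≠0 swap→a[2]=9 → slow++,fast++
(s=3,f=11) a[fast]=0 → fast++
(s=3,f=12) a[fast]=0 → fast++
(s=3,f=13) a[fast]=0 → fast++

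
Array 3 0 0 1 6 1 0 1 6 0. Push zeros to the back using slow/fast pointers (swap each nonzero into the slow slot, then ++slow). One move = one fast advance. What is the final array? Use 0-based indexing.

slow=0 fast=0: a[fast]=3≠0 swap→a[0]=3, slow++,fast++
slow=1 fast=1: a[fast]=0, fast++
slow=1 fast=2: a[fast]=0, fast++
slow=1 fast=3: a[fast]=1≠0 swap→a[1]=1, slow++,fast++
slow=2 fast=4: a[fast]=6≠0 swap→a[2]=6, slow++,fast++
slow=3 fast=5: a[fast]=1≠0 swap→a[3]=1, slow++,fast++
slow=4 fast=6: a[fast]=0, fast++
slow=4 fast=7: a[fast]=1≠0 swap→a[4]=1, slow++,fast++
slow=5 fast=8: a[fast]=6≠0 swap→a[5]=6, slow++,fast++
slow=6 fast=9: a[fast]=0, fast++

[3, 1, 6, 1, 1, 6, 0, 0, 0, 0]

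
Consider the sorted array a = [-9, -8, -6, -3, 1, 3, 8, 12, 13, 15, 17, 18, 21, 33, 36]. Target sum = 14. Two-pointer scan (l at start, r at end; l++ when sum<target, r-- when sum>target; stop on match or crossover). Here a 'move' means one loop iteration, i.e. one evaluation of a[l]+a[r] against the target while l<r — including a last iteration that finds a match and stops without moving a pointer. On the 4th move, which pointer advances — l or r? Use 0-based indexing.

l

l=0 r=14: -9+36=27 >14, r--
l=0 r=13: -9+33=24 >14, r--
l=0 r=12: -9+21=12 <14, l++
l=1 r=12: -8+21=13 <14, l++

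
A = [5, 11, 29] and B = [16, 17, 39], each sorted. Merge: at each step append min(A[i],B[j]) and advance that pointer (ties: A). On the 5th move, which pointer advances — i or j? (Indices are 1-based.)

[i=1,j=1] A[i]=5<=B[j]=16 take 5 → i++
[i=2,j=1] A[i]=11<=B[j]=16 take 11 → i++
[i=3,j=1] A[i]=29>B[j]=16 take 16 → j++
[i=3,j=2] A[i]=29>B[j]=17 take 17 → j++
[i=3,j=3] A[i]=29<=B[j]=39 take 29 → i++

i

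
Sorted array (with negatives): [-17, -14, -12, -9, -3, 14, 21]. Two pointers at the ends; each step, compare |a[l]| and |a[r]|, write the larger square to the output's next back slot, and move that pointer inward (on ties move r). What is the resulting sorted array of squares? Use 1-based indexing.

[9, 81, 144, 196, 196, 289, 441]

l=1 r=7: |-17|<=|21| out[7]=441, r--
l=1 r=6: |-17|>|14| out[6]=289, l++
l=2 r=6: |-14|<=|14| out[5]=196, r--
l=2 r=5: |-14|>|-3| out[4]=196, l++
l=3 r=5: |-12|>|-3| out[3]=144, l++
l=4 r=5: |-9|>|-3| out[2]=81, l++
l=5 r=5: |-3|<=|-3| out[1]=9, r--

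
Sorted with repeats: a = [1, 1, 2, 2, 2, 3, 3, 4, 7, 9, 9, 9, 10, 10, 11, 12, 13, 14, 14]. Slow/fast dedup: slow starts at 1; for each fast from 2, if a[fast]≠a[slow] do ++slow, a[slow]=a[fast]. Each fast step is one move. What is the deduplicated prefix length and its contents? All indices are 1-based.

(s=1,f=2) a[fast]=1=a[slow] dup → fast++
(s=1,f=3) a[fast]=2≠a[slow]=1 write a[2]=2 → slow++,fast++
(s=2,f=4) a[fast]=2=a[slow] dup → fast++
(s=2,f=5) a[fast]=2=a[slow] dup → fast++
(s=2,f=6) a[fast]=3≠a[slow]=2 write a[3]=3 → slow++,fast++
(s=3,f=7) a[fast]=3=a[slow] dup → fast++
(s=3,f=8) a[fast]=4≠a[slow]=3 write a[4]=4 → slow++,fast++
(s=4,f=9) a[fast]=7≠a[slow]=4 write a[5]=7 → slow++,fast++
(s=5,f=10) a[fast]=9≠a[slow]=7 write a[6]=9 → slow++,fast++
(s=6,f=11) a[fast]=9=a[slow] dup → fast++
(s=6,f=12) a[fast]=9=a[slow] dup → fast++
(s=6,f=13) a[fast]=10≠a[slow]=9 write a[7]=10 → slow++,fast++
(s=7,f=14) a[fast]=10=a[slow] dup → fast++
(s=7,f=15) a[fast]=11≠a[slow]=10 write a[8]=11 → slow++,fast++
(s=8,f=16) a[fast]=12≠a[slow]=11 write a[9]=12 → slow++,fast++
(s=9,f=17) a[fast]=13≠a[slow]=12 write a[10]=13 → slow++,fast++
(s=10,f=18) a[fast]=14≠a[slow]=13 write a[11]=14 → slow++,fast++
(s=11,f=19) a[fast]=14=a[slow] dup → fast++

length 11; prefix = [1, 2, 3, 4, 7, 9, 10, 11, 12, 13, 14]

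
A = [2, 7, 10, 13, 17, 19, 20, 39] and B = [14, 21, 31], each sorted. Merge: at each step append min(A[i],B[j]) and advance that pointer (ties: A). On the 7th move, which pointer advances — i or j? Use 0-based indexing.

[i=0,j=0] A[i]=2<=B[j]=14 take 2 → i++
[i=1,j=0] A[i]=7<=B[j]=14 take 7 → i++
[i=2,j=0] A[i]=10<=B[j]=14 take 10 → i++
[i=3,j=0] A[i]=13<=B[j]=14 take 13 → i++
[i=4,j=0] A[i]=17>B[j]=14 take 14 → j++
[i=4,j=1] A[i]=17<=B[j]=21 take 17 → i++
[i=5,j=1] A[i]=19<=B[j]=21 take 19 → i++

i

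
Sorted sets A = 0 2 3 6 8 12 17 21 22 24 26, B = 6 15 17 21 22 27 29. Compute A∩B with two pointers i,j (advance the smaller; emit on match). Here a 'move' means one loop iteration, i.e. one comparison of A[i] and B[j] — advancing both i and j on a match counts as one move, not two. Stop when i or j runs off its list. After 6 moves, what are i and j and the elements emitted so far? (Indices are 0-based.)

i=6, j=1, emitted=[6]

[i=0,j=0] 0<6 → i++
[i=1,j=0] 2<6 → i++
[i=2,j=0] 3<6 → i++
[i=3,j=0] 6==6 emit → i++,j++
[i=4,j=1] 8<15 → i++
[i=5,j=1] 12<15 → i++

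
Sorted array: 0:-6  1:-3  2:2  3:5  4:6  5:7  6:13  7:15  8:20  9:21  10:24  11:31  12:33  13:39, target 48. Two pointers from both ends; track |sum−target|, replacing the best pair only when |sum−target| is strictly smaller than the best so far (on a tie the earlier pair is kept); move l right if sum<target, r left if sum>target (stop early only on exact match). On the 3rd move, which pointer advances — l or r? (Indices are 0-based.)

[0,13] -6+39=33 d=15 * → l++
[1,13] -3+39=36 d=12 * → l++
[2,13] 2+39=41 d=7 * → l++

l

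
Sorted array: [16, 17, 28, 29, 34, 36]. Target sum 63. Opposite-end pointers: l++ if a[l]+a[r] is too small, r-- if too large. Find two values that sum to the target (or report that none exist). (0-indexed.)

(29, 34)

[0,5] 16+36=52 <63 → l++
[1,5] 17+36=53 <63 → l++
[2,5] 28+36=64 >63 → r--
[2,4] 28+34=62 <63 → l++
[3,4] 29+34=63 → found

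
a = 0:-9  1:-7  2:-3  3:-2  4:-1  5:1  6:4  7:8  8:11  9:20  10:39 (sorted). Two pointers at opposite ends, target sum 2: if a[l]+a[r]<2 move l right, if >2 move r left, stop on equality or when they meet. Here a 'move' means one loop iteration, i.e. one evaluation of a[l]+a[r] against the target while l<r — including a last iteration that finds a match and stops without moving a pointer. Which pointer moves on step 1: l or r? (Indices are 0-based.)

[0,10] -9+39=30 >2 → r--

r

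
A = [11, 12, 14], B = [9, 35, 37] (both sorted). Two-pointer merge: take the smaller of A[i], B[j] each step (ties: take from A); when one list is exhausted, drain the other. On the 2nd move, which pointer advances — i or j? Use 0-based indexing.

i

[i=0,j=0] A[i]=11>B[j]=9 take 9 → j++
[i=0,j=1] A[i]=11<=B[j]=35 take 11 → i++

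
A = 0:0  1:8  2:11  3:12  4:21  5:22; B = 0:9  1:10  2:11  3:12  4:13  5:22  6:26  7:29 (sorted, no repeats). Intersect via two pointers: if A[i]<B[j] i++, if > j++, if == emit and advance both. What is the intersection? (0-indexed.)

[i=0,j=0] 0<9 → i++
[i=1,j=0] 8<9 → i++
[i=2,j=0] 11>9 → j++
[i=2,j=1] 11>10 → j++
[i=2,j=2] 11==11 emit → i++,j++
[i=3,j=3] 12==12 emit → i++,j++
[i=4,j=4] 21>13 → j++
[i=4,j=5] 21<22 → i++
[i=5,j=5] 22==22 emit → i++,j++

intersection = [11, 12, 22]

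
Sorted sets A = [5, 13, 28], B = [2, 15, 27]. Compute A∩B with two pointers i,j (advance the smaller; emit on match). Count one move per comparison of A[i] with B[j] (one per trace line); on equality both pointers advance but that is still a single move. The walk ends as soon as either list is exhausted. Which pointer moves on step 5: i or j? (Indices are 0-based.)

i=0 j=0: 5>2, j++
i=0 j=1: 5<15, i++
i=1 j=1: 13<15, i++
i=2 j=1: 28>15, j++
i=2 j=2: 28>27, j++

j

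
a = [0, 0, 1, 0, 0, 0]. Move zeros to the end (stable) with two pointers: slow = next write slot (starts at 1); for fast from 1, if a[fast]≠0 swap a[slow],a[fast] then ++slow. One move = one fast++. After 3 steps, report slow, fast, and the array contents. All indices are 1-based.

(s=1,f=1) a[fast]=0 → fast++
(s=1,f=2) a[fast]=0 → fast++
(s=1,f=3) a[fast]=1≠0 swap→a[1]=1 → slow++,fast++

slow=2, fast=4, a=[1, 0, 0, 0, 0, 0]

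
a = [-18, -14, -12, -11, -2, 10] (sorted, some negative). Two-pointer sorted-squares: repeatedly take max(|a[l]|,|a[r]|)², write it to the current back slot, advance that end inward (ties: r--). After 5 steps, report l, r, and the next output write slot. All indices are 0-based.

l=4, r=4, next write slot=0

[0,5] |-18|>|10| out[5]=324 → l++
[1,5] |-14|>|10| out[4]=196 → l++
[2,5] |-12|>|10| out[3]=144 → l++
[3,5] |-11|>|10| out[2]=121 → l++
[4,5] |-2|<=|10| out[1]=100 → r--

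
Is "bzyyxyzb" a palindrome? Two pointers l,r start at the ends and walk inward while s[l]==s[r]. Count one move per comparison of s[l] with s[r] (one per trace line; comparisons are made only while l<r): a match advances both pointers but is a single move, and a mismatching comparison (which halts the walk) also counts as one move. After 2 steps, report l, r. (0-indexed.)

[0,7] 'b'=='b' → l++,r--
[1,6] 'z'=='z' → l++,r--

l=2, r=5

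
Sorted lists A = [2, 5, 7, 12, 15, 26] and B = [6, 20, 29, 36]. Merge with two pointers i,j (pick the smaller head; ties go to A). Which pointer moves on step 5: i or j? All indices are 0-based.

[i=0,j=0] A[i]=2<=B[j]=6 take 2 → i++
[i=1,j=0] A[i]=5<=B[j]=6 take 5 → i++
[i=2,j=0] A[i]=7>B[j]=6 take 6 → j++
[i=2,j=1] A[i]=7<=B[j]=20 take 7 → i++
[i=3,j=1] A[i]=12<=B[j]=20 take 12 → i++

i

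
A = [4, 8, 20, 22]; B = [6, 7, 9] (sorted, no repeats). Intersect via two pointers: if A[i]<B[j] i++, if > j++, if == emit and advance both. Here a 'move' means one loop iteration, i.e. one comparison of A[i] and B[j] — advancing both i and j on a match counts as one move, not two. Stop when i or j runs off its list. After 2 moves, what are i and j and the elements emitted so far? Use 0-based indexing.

[i=0,j=0] 4<6 → i++
[i=1,j=0] 8>6 → j++

i=1, j=1, emitted=[]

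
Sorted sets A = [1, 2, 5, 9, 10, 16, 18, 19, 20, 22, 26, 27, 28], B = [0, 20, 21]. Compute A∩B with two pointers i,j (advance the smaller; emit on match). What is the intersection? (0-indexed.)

intersection = [20]

i=0 j=0: 1>0, j++
i=0 j=1: 1<20, i++
i=1 j=1: 2<20, i++
i=2 j=1: 5<20, i++
i=3 j=1: 9<20, i++
i=4 j=1: 10<20, i++
i=5 j=1: 16<20, i++
i=6 j=1: 18<20, i++
i=7 j=1: 19<20, i++
i=8 j=1: 20==20 emit, i++,j++
i=9 j=2: 22>21, j++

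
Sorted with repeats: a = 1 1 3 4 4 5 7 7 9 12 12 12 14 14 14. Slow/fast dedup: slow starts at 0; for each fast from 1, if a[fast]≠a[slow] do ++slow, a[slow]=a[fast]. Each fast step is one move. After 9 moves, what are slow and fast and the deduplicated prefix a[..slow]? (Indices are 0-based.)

(s=0,f=1) a[fast]=1=a[slow] dup → fast++
(s=0,f=2) a[fast]=3≠a[slow]=1 write a[1]=3 → slow++,fast++
(s=1,f=3) a[fast]=4≠a[slow]=3 write a[2]=4 → slow++,fast++
(s=2,f=4) a[fast]=4=a[slow] dup → fast++
(s=2,f=5) a[fast]=5≠a[slow]=4 write a[3]=5 → slow++,fast++
(s=3,f=6) a[fast]=7≠a[slow]=5 write a[4]=7 → slow++,fast++
(s=4,f=7) a[fast]=7=a[slow] dup → fast++
(s=4,f=8) a[fast]=9≠a[slow]=7 write a[5]=9 → slow++,fast++
(s=5,f=9) a[fast]=12≠a[slow]=9 write a[6]=12 → slow++,fast++

slow=6, fast=10, prefix=[1, 3, 4, 5, 7, 9, 12]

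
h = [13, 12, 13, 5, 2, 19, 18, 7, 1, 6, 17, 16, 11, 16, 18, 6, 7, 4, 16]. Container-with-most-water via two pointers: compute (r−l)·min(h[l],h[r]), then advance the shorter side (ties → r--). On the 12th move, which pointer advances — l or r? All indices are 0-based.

r

[0,18] min(13,16)*18=234 best=234 * → l++
[1,18] min(12,16)*17=204 best=234 → l++
[2,18] min(13,16)*16=208 best=234 → l++
[3,18] min(5,16)*15=75 best=234 → l++
[4,18] min(2,16)*14=28 best=234 → l++
[5,18] min(19,16)*13=208 best=234 → r--
[5,17] min(19,4)*12=48 best=234 → r--
[5,16] min(19,7)*11=77 best=234 → r--
[5,15] min(19,6)*10=60 best=234 → r--
[5,14] min(19,18)*9=162 best=234 → r--
[5,13] min(19,16)*8=128 best=234 → r--
[5,12] min(19,11)*7=77 best=234 → r--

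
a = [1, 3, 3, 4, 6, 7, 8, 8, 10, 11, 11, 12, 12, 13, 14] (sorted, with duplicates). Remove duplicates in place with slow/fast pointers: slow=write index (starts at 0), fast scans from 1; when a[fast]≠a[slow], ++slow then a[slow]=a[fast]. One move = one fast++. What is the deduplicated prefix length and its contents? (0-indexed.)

length 11; prefix = [1, 3, 4, 6, 7, 8, 10, 11, 12, 13, 14]

(s=0,f=1) a[fast]=3≠a[slow]=1 write a[1]=3 → slow++,fast++
(s=1,f=2) a[fast]=3=a[slow] dup → fast++
(s=1,f=3) a[fast]=4≠a[slow]=3 write a[2]=4 → slow++,fast++
(s=2,f=4) a[fast]=6≠a[slow]=4 write a[3]=6 → slow++,fast++
(s=3,f=5) a[fast]=7≠a[slow]=6 write a[4]=7 → slow++,fast++
(s=4,f=6) a[fast]=8≠a[slow]=7 write a[5]=8 → slow++,fast++
(s=5,f=7) a[fast]=8=a[slow] dup → fast++
(s=5,f=8) a[fast]=10≠a[slow]=8 write a[6]=10 → slow++,fast++
(s=6,f=9) a[fast]=11≠a[slow]=10 write a[7]=11 → slow++,fast++
(s=7,f=10) a[fast]=11=a[slow] dup → fast++
(s=7,f=11) a[fast]=12≠a[slow]=11 write a[8]=12 → slow++,fast++
(s=8,f=12) a[fast]=12=a[slow] dup → fast++
(s=8,f=13) a[fast]=13≠a[slow]=12 write a[9]=13 → slow++,fast++
(s=9,f=14) a[fast]=14≠a[slow]=13 write a[10]=14 → slow++,fast++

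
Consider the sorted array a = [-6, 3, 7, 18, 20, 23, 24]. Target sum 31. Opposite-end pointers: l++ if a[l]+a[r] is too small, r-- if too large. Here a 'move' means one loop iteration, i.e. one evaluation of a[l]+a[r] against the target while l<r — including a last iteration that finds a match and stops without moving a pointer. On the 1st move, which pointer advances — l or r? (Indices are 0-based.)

l

[0,6] -6+24=18 <31 → l++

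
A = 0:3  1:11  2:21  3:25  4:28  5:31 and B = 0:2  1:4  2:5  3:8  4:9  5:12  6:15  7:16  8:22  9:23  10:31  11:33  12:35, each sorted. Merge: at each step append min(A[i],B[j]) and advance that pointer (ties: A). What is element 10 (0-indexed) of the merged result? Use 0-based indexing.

merged[10] = 21

[i=0,j=0] A[i]=3>B[j]=2 take 2 → j++
[i=0,j=1] A[i]=3<=B[j]=4 take 3 → i++
[i=1,j=1] A[i]=11>B[j]=4 take 4 → j++
[i=1,j=2] A[i]=11>B[j]=5 take 5 → j++
[i=1,j=3] A[i]=11>B[j]=8 take 8 → j++
[i=1,j=4] A[i]=11>B[j]=9 take 9 → j++
[i=1,j=5] A[i]=11<=B[j]=12 take 11 → i++
[i=2,j=5] A[i]=21>B[j]=12 take 12 → j++
[i=2,j=6] A[i]=21>B[j]=15 take 15 → j++
[i=2,j=7] A[i]=21>B[j]=16 take 16 → j++
[i=2,j=8] A[i]=21<=B[j]=22 take 21 → i++
[i=3,j=8] A[i]=25>B[j]=22 take 22 → j++
[i=3,j=9] A[i]=25>B[j]=23 take 23 → j++
[i=3,j=10] A[i]=25<=B[j]=31 take 25 → i++
[i=4,j=10] A[i]=28<=B[j]=31 take 28 → i++
[i=5,j=10] A[i]=31<=B[j]=31 take 31 → i++
[i=6,j=10] A done, take B[j]=31 → j++
[i=6,j=11] A done, take B[j]=33 → j++
[i=6,j=12] A done, take B[j]=35 → j++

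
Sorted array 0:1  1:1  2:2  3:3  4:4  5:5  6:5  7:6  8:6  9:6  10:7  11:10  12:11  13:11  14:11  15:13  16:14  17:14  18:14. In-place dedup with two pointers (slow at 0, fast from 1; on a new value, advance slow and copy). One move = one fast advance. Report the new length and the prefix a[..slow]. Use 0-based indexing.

slow=0 fast=1: a[fast]=1=a[slow] dup, fast++
slow=0 fast=2: a[fast]=2≠a[slow]=1 write a[1]=2, slow++,fast++
slow=1 fast=3: a[fast]=3≠a[slow]=2 write a[2]=3, slow++,fast++
slow=2 fast=4: a[fast]=4≠a[slow]=3 write a[3]=4, slow++,fast++
slow=3 fast=5: a[fast]=5≠a[slow]=4 write a[4]=5, slow++,fast++
slow=4 fast=6: a[fast]=5=a[slow] dup, fast++
slow=4 fast=7: a[fast]=6≠a[slow]=5 write a[5]=6, slow++,fast++
slow=5 fast=8: a[fast]=6=a[slow] dup, fast++
slow=5 fast=9: a[fast]=6=a[slow] dup, fast++
slow=5 fast=10: a[fast]=7≠a[slow]=6 write a[6]=7, slow++,fast++
slow=6 fast=11: a[fast]=10≠a[slow]=7 write a[7]=10, slow++,fast++
slow=7 fast=12: a[fast]=11≠a[slow]=10 write a[8]=11, slow++,fast++
slow=8 fast=13: a[fast]=11=a[slow] dup, fast++
slow=8 fast=14: a[fast]=11=a[slow] dup, fast++
slow=8 fast=15: a[fast]=13≠a[slow]=11 write a[9]=13, slow++,fast++
slow=9 fast=16: a[fast]=14≠a[slow]=13 write a[10]=14, slow++,fast++
slow=10 fast=17: a[fast]=14=a[slow] dup, fast++
slow=10 fast=18: a[fast]=14=a[slow] dup, fast++

length 11; prefix = [1, 2, 3, 4, 5, 6, 7, 10, 11, 13, 14]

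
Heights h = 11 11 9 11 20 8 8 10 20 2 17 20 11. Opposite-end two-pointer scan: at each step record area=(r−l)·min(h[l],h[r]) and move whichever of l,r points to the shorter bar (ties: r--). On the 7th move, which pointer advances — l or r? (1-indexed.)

[1,13] min(11,11)*12=132 best=132 * → r--
[1,12] min(11,20)*11=121 best=132 → l++
[2,12] min(11,20)*10=110 best=132 → l++
[3,12] min(9,20)*9=81 best=132 → l++
[4,12] min(11,20)*8=88 best=132 → l++
[5,12] min(20,20)*7=140 best=140 * → r--
[5,11] min(20,17)*6=102 best=140 → r--

r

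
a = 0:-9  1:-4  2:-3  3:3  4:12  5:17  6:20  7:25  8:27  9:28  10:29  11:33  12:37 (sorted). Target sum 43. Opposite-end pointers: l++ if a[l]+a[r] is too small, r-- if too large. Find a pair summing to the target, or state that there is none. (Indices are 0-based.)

no pair

l=0 r=12: -9+37=28 <43, l++
l=1 r=12: -4+37=33 <43, l++
l=2 r=12: -3+37=34 <43, l++
l=3 r=12: 3+37=40 <43, l++
l=4 r=12: 12+37=49 >43, r--
l=4 r=11: 12+33=45 >43, r--
l=4 r=10: 12+29=41 <43, l++
l=5 r=10: 17+29=46 >43, r--
l=5 r=9: 17+28=45 >43, r--
l=5 r=8: 17+27=44 >43, r--
l=5 r=7: 17+25=42 <43, l++
l=6 r=7: 20+25=45 >43, r--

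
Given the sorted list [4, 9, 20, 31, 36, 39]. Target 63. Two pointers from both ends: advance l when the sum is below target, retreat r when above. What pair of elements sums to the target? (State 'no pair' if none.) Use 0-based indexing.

[0,5] 4+39=43 <63 → l++
[1,5] 9+39=48 <63 → l++
[2,5] 20+39=59 <63 → l++
[3,5] 31+39=70 >63 → r--
[3,4] 31+36=67 >63 → r--

no pair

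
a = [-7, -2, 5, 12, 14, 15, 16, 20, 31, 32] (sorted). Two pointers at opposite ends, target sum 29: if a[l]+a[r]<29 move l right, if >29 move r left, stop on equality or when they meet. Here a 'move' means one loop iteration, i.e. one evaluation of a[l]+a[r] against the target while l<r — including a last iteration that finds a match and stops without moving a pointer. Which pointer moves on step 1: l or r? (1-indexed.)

l

[1,10] -7+32=25 <29 → l++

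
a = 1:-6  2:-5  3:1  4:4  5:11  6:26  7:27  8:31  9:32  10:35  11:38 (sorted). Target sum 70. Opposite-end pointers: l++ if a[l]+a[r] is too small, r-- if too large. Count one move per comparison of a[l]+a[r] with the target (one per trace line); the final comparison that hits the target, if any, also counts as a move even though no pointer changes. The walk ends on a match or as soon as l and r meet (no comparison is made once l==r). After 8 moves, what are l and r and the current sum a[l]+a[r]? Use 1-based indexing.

[1,11] -6+38=32 <70 → l++
[2,11] -5+38=33 <70 → l++
[3,11] 1+38=39 <70 → l++
[4,11] 4+38=42 <70 → l++
[5,11] 11+38=49 <70 → l++
[6,11] 26+38=64 <70 → l++
[7,11] 27+38=65 <70 → l++
[8,11] 31+38=69 <70 → l++

l=9, r=11, sum=70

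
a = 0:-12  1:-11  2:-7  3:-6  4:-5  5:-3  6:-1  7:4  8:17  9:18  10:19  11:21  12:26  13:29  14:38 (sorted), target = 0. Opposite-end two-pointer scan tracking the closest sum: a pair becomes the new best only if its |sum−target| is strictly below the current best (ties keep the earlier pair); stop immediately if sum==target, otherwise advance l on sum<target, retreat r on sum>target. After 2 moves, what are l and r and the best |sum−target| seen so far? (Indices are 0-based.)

[0,14] -12+38=26 d=26 * → r--
[0,13] -12+29=17 d=17 * → r--

l=0, r=12, best |Δ|=17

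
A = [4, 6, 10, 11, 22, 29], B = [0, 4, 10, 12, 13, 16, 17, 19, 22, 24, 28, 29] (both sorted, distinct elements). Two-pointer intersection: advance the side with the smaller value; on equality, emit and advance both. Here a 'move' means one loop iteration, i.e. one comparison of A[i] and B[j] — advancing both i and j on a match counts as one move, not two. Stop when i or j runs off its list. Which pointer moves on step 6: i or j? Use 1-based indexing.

i=1 j=1: 4>0, j++
i=1 j=2: 4==4 emit, i++,j++
i=2 j=3: 6<10, i++
i=3 j=3: 10==10 emit, i++,j++
i=4 j=4: 11<12, i++
i=5 j=4: 22>12, j++

j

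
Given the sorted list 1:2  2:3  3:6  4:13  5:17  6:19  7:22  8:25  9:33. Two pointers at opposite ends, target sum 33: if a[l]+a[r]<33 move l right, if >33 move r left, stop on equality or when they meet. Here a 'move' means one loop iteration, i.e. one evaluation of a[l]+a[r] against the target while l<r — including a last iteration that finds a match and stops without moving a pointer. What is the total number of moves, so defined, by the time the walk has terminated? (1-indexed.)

[1,9] 2+33=35 >33 → r--
[1,8] 2+25=27 <33 → l++
[2,8] 3+25=28 <33 → l++
[3,8] 6+25=31 <33 → l++
[4,8] 13+25=38 >33 → r--
[4,7] 13+22=35 >33 → r--
[4,6] 13+19=32 <33 → l++
[5,6] 17+19=36 >33 → r--

8 moves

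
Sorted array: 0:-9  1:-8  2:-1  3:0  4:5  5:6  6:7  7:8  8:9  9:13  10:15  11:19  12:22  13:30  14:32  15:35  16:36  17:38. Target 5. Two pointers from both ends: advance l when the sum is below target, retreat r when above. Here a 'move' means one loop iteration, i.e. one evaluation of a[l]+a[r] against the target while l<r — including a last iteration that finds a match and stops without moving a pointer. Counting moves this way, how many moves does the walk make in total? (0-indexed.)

[0,17] -9+38=29 >5 → r--
[0,16] -9+36=27 >5 → r--
[0,15] -9+35=26 >5 → r--
[0,14] -9+32=23 >5 → r--
[0,13] -9+30=21 >5 → r--
[0,12] -9+22=13 >5 → r--
[0,11] -9+19=10 >5 → r--
[0,10] -9+15=6 >5 → r--
[0,9] -9+13=4 <5 → l++
[1,9] -8+13=5 → found

10 moves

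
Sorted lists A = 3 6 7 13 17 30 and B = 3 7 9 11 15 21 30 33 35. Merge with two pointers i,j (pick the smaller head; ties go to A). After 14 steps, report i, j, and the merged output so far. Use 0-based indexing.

i=6, j=8, merged so far=[3, 3, 6, 7, 7, 9, 11, 13, 15, 17, 21, 30, 30, 33]

i=0 j=0: A[i]=3<=B[j]=3 take 3, i++
i=1 j=0: A[i]=6>B[j]=3 take 3, j++
i=1 j=1: A[i]=6<=B[j]=7 take 6, i++
i=2 j=1: A[i]=7<=B[j]=7 take 7, i++
i=3 j=1: A[i]=13>B[j]=7 take 7, j++
i=3 j=2: A[i]=13>B[j]=9 take 9, j++
i=3 j=3: A[i]=13>B[j]=11 take 11, j++
i=3 j=4: A[i]=13<=B[j]=15 take 13, i++
i=4 j=4: A[i]=17>B[j]=15 take 15, j++
i=4 j=5: A[i]=17<=B[j]=21 take 17, i++
i=5 j=5: A[i]=30>B[j]=21 take 21, j++
i=5 j=6: A[i]=30<=B[j]=30 take 30, i++
i=6 j=6: A done, take B[j]=30, j++
i=6 j=7: A done, take B[j]=33, j++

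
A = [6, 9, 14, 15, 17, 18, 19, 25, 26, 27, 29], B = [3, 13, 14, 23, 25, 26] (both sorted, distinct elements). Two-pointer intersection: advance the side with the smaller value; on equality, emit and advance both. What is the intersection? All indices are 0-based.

i=0 j=0: 6>3, j++
i=0 j=1: 6<13, i++
i=1 j=1: 9<13, i++
i=2 j=1: 14>13, j++
i=2 j=2: 14==14 emit, i++,j++
i=3 j=3: 15<23, i++
i=4 j=3: 17<23, i++
i=5 j=3: 18<23, i++
i=6 j=3: 19<23, i++
i=7 j=3: 25>23, j++
i=7 j=4: 25==25 emit, i++,j++
i=8 j=5: 26==26 emit, i++,j++

intersection = [14, 25, 26]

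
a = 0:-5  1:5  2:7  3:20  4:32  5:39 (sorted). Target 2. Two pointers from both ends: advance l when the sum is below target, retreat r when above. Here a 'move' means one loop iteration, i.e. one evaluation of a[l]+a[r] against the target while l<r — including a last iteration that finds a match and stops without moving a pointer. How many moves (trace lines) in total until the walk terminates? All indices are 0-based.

4 moves

l=0 r=5: -5+39=34 >2, r--
l=0 r=4: -5+32=27 >2, r--
l=0 r=3: -5+20=15 >2, r--
l=0 r=2: -5+7=2, found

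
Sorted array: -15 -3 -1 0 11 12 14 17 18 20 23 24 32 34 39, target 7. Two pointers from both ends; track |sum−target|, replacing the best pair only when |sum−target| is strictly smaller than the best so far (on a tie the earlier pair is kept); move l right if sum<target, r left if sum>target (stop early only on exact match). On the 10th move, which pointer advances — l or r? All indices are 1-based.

r

[1,15] -15+39=24 d=17 * → r--
[1,14] -15+34=19 d=12 * → r--
[1,13] -15+32=17 d=10 * → r--
[1,12] -15+24=9 d=2 * → r--
[1,11] -15+23=8 d=1 * → r--
[1,10] -15+20=5 d=2 → l++
[2,10] -3+20=17 d=10 → r--
[2,9] -3+18=15 d=8 → r--
[2,8] -3+17=14 d=7 → r--
[2,7] -3+14=11 d=4 → r--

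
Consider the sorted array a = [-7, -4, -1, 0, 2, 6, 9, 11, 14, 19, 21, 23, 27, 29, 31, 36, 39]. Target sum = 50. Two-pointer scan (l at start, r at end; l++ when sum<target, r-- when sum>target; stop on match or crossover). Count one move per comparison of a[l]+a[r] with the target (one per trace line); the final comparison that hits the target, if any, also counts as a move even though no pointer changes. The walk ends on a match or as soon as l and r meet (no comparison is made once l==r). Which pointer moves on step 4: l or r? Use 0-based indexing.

l

l=0 r=16: -7+39=32 <50, l++
l=1 r=16: -4+39=35 <50, l++
l=2 r=16: -1+39=38 <50, l++
l=3 r=16: 0+39=39 <50, l++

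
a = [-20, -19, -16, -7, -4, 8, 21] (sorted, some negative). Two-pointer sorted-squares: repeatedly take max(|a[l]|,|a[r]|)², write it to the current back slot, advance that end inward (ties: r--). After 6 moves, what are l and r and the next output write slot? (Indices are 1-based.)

l=5, r=5, next write slot=1

l=1 r=7: |-20|<=|21| out[7]=441, r--
l=1 r=6: |-20|>|8| out[6]=400, l++
l=2 r=6: |-19|>|8| out[5]=361, l++
l=3 r=6: |-16|>|8| out[4]=256, l++
l=4 r=6: |-7|<=|8| out[3]=64, r--
l=4 r=5: |-7|>|-4| out[2]=49, l++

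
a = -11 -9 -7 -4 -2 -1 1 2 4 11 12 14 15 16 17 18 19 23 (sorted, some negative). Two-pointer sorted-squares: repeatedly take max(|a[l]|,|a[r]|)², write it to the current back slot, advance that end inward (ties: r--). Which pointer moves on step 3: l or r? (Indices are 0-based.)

r

[0,17] |-11|<=|23| out[17]=529 → r--
[0,16] |-11|<=|19| out[16]=361 → r--
[0,15] |-11|<=|18| out[15]=324 → r--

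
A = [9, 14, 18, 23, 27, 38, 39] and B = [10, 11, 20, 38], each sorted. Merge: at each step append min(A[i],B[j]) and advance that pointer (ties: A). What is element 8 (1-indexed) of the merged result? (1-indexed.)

merged[8] = 27

i=1 j=1: A[i]=9<=B[j]=10 take 9, i++
i=2 j=1: A[i]=14>B[j]=10 take 10, j++
i=2 j=2: A[i]=14>B[j]=11 take 11, j++
i=2 j=3: A[i]=14<=B[j]=20 take 14, i++
i=3 j=3: A[i]=18<=B[j]=20 take 18, i++
i=4 j=3: A[i]=23>B[j]=20 take 20, j++
i=4 j=4: A[i]=23<=B[j]=38 take 23, i++
i=5 j=4: A[i]=27<=B[j]=38 take 27, i++
i=6 j=4: A[i]=38<=B[j]=38 take 38, i++
i=7 j=4: A[i]=39>B[j]=38 take 38, j++
i=7 j=5: B done, take A[i]=39, i++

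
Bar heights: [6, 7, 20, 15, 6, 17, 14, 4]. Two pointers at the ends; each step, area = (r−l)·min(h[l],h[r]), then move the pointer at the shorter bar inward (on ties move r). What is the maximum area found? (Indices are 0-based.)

max area = 56

[0,7] min(6,4)*7=28 best=28 * → r--
[0,6] min(6,14)*6=36 best=36 * → l++
[1,6] min(7,14)*5=35 best=36 → l++
[2,6] min(20,14)*4=56 best=56 * → r--
[2,5] min(20,17)*3=51 best=56 → r--
[2,4] min(20,6)*2=12 best=56 → r--
[2,3] min(20,15)*1=15 best=56 → r--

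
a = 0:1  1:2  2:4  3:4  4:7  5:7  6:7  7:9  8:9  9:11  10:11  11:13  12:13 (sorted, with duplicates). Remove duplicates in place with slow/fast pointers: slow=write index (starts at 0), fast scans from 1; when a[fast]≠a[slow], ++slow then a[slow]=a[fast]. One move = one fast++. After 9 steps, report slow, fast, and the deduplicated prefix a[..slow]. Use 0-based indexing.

slow=0 fast=1: a[fast]=2≠a[slow]=1 write a[1]=2, slow++,fast++
slow=1 fast=2: a[fast]=4≠a[slow]=2 write a[2]=4, slow++,fast++
slow=2 fast=3: a[fast]=4=a[slow] dup, fast++
slow=2 fast=4: a[fast]=7≠a[slow]=4 write a[3]=7, slow++,fast++
slow=3 fast=5: a[fast]=7=a[slow] dup, fast++
slow=3 fast=6: a[fast]=7=a[slow] dup, fast++
slow=3 fast=7: a[fast]=9≠a[slow]=7 write a[4]=9, slow++,fast++
slow=4 fast=8: a[fast]=9=a[slow] dup, fast++
slow=4 fast=9: a[fast]=11≠a[slow]=9 write a[5]=11, slow++,fast++

slow=5, fast=10, prefix=[1, 2, 4, 7, 9, 11]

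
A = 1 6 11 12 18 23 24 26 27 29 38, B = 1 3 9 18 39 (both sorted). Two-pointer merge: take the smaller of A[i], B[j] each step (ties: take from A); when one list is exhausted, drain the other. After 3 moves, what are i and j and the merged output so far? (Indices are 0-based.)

[i=0,j=0] A[i]=1<=B[j]=1 take 1 → i++
[i=1,j=0] A[i]=6>B[j]=1 take 1 → j++
[i=1,j=1] A[i]=6>B[j]=3 take 3 → j++

i=1, j=2, merged so far=[1, 1, 3]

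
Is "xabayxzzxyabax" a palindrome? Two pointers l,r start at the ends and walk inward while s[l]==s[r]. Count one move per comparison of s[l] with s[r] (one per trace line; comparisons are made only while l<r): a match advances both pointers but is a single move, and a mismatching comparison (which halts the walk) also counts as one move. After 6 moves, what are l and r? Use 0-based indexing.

l=0 r=13: 'x'=='x', l++,r--
l=1 r=12: 'a'=='a', l++,r--
l=2 r=11: 'b'=='b', l++,r--
l=3 r=10: 'a'=='a', l++,r--
l=4 r=9: 'y'=='y', l++,r--
l=5 r=8: 'x'=='x', l++,r--

l=6, r=7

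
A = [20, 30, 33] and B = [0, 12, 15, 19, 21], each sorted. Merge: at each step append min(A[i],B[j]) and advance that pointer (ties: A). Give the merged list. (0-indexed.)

[0, 12, 15, 19, 20, 21, 30, 33]

i=0 j=0: A[i]=20>B[j]=0 take 0, j++
i=0 j=1: A[i]=20>B[j]=12 take 12, j++
i=0 j=2: A[i]=20>B[j]=15 take 15, j++
i=0 j=3: A[i]=20>B[j]=19 take 19, j++
i=0 j=4: A[i]=20<=B[j]=21 take 20, i++
i=1 j=4: A[i]=30>B[j]=21 take 21, j++
i=1 j=5: B done, take A[i]=30, i++
i=2 j=5: B done, take A[i]=33, i++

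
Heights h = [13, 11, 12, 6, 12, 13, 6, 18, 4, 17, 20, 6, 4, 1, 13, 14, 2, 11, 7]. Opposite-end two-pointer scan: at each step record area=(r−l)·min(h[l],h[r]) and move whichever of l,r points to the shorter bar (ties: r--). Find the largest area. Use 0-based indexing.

max area = 195

l=0 r=18: min(13,7)*18=126 best=126 *, r--
l=0 r=17: min(13,11)*17=187 best=187 *, r--
l=0 r=16: min(13,2)*16=32 best=187, r--
l=0 r=15: min(13,14)*15=195 best=195 *, l++
l=1 r=15: min(11,14)*14=154 best=195, l++
l=2 r=15: min(12,14)*13=156 best=195, l++
l=3 r=15: min(6,14)*12=72 best=195, l++
l=4 r=15: min(12,14)*11=132 best=195, l++
l=5 r=15: min(13,14)*10=130 best=195, l++
l=6 r=15: min(6,14)*9=54 best=195, l++
l=7 r=15: min(18,14)*8=112 best=195, r--
l=7 r=14: min(18,13)*7=91 best=195, r--
l=7 r=13: min(18,1)*6=6 best=195, r--
l=7 r=12: min(18,4)*5=20 best=195, r--
l=7 r=11: min(18,6)*4=24 best=195, r--
l=7 r=10: min(18,20)*3=54 best=195, l++
l=8 r=10: min(4,20)*2=8 best=195, l++
l=9 r=10: min(17,20)*1=17 best=195, l++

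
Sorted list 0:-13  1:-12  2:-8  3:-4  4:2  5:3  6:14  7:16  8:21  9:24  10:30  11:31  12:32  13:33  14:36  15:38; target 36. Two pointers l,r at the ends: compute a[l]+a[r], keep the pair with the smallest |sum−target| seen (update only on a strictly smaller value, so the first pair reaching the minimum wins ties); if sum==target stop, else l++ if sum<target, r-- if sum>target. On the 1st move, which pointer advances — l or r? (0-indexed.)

l

l=0 r=15: -13+38=25 d=11 *, l++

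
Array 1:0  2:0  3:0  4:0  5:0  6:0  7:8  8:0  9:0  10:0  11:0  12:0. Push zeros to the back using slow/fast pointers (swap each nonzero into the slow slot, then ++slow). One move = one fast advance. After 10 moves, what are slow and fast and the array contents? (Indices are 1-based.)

(s=1,f=1) a[fast]=0 → fast++
(s=1,f=2) a[fast]=0 → fast++
(s=1,f=3) a[fast]=0 → fast++
(s=1,f=4) a[fast]=0 → fast++
(s=1,f=5) a[fast]=0 → fast++
(s=1,f=6) a[fast]=0 → fast++
(s=1,f=7) a[fast]=8≠0 swap→a[1]=8 → slow++,fast++
(s=2,f=8) a[fast]=0 → fast++
(s=2,f=9) a[fast]=0 → fast++
(s=2,f=10) a[fast]=0 → fast++

slow=2, fast=11, a=[8, 0, 0, 0, 0, 0, 0, 0, 0, 0, 0, 0]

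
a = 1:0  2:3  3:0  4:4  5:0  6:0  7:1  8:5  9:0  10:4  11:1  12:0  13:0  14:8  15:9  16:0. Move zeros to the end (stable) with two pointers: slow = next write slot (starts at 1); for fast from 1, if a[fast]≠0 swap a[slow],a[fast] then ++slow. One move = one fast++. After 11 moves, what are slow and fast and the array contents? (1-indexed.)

slow=1 fast=1: a[fast]=0, fast++
slow=1 fast=2: a[fast]=3≠0 swap→a[1]=3, slow++,fast++
slow=2 fast=3: a[fast]=0, fast++
slow=2 fast=4: a[fast]=4≠0 swap→a[2]=4, slow++,fast++
slow=3 fast=5: a[fast]=0, fast++
slow=3 fast=6: a[fast]=0, fast++
slow=3 fast=7: a[fast]=1≠0 swap→a[3]=1, slow++,fast++
slow=4 fast=8: a[fast]=5≠0 swap→a[4]=5, slow++,fast++
slow=5 fast=9: a[fast]=0, fast++
slow=5 fast=10: a[fast]=4≠0 swap→a[5]=4, slow++,fast++
slow=6 fast=11: a[fast]=1≠0 swap→a[6]=1, slow++,fast++

slow=7, fast=12, a=[3, 4, 1, 5, 4, 1, 0, 0, 0, 0, 0, 0, 0, 8, 9, 0]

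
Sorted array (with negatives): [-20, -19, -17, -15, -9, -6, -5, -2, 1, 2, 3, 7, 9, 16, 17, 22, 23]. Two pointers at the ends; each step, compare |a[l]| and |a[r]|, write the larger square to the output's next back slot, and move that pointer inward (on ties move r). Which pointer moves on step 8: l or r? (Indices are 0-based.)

l

[0,16] |-20|<=|23| out[16]=529 → r--
[0,15] |-20|<=|22| out[15]=484 → r--
[0,14] |-20|>|17| out[14]=400 → l++
[1,14] |-19|>|17| out[13]=361 → l++
[2,14] |-17|<=|17| out[12]=289 → r--
[2,13] |-17|>|16| out[11]=289 → l++
[3,13] |-15|<=|16| out[10]=256 → r--
[3,12] |-15|>|9| out[9]=225 → l++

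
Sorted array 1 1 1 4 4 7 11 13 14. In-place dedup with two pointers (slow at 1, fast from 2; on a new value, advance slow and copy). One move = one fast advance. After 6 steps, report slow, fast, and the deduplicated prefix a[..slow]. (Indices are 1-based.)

slow=4, fast=8, prefix=[1, 4, 7, 11]

slow=1 fast=2: a[fast]=1=a[slow] dup, fast++
slow=1 fast=3: a[fast]=1=a[slow] dup, fast++
slow=1 fast=4: a[fast]=4≠a[slow]=1 write a[2]=4, slow++,fast++
slow=2 fast=5: a[fast]=4=a[slow] dup, fast++
slow=2 fast=6: a[fast]=7≠a[slow]=4 write a[3]=7, slow++,fast++
slow=3 fast=7: a[fast]=11≠a[slow]=7 write a[4]=11, slow++,fast++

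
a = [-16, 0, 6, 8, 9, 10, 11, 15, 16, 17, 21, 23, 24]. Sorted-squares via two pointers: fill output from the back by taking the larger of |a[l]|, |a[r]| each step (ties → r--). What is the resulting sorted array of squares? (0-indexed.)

[0,12] |-16|<=|24| out[12]=576 → r--
[0,11] |-16|<=|23| out[11]=529 → r--
[0,10] |-16|<=|21| out[10]=441 → r--
[0,9] |-16|<=|17| out[9]=289 → r--
[0,8] |-16|<=|16| out[8]=256 → r--
[0,7] |-16|>|15| out[7]=256 → l++
[1,7] |0|<=|15| out[6]=225 → r--
[1,6] |0|<=|11| out[5]=121 → r--
[1,5] |0|<=|10| out[4]=100 → r--
[1,4] |0|<=|9| out[3]=81 → r--
[1,3] |0|<=|8| out[2]=64 → r--
[1,2] |0|<=|6| out[1]=36 → r--
[1,1] |0|<=|0| out[0]=0 → r--

[0, 36, 64, 81, 100, 121, 225, 256, 256, 289, 441, 529, 576]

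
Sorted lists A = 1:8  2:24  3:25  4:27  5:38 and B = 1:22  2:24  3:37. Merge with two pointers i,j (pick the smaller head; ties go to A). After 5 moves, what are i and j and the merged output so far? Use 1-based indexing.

i=4, j=3, merged so far=[8, 22, 24, 24, 25]

[i=1,j=1] A[i]=8<=B[j]=22 take 8 → i++
[i=2,j=1] A[i]=24>B[j]=22 take 22 → j++
[i=2,j=2] A[i]=24<=B[j]=24 take 24 → i++
[i=3,j=2] A[i]=25>B[j]=24 take 24 → j++
[i=3,j=3] A[i]=25<=B[j]=37 take 25 → i++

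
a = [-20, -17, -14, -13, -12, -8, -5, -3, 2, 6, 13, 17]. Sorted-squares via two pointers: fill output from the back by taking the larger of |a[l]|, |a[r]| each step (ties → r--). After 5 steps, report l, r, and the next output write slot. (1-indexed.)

l=1 r=12: |-20|>|17| out[12]=400, l++
l=2 r=12: |-17|<=|17| out[11]=289, r--
l=2 r=11: |-17|>|13| out[10]=289, l++
l=3 r=11: |-14|>|13| out[9]=196, l++
l=4 r=11: |-13|<=|13| out[8]=169, r--

l=4, r=10, next write slot=7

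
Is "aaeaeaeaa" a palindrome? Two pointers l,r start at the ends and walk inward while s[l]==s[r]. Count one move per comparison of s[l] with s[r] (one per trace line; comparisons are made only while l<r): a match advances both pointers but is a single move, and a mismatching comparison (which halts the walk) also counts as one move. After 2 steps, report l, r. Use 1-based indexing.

l=3, r=7

l=1 r=9: 'a'=='a', l++,r--
l=2 r=8: 'a'=='a', l++,r--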